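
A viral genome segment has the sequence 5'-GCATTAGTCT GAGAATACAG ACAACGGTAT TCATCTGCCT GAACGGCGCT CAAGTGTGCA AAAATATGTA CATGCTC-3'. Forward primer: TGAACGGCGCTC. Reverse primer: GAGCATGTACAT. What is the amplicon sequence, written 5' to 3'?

Scanning the template, TGAACGGCGCTC occurs at positions 40–51; this primer anneals to the bottom strand there with its 3' end pointing downstream.
The reverse primer's reverse complement is ATGTACATGCTC, which matches the template at positions 66–77.
The product is the template from position 40 through 77 (38 bp).

5'-TGAACGGCGCTCAAGTGTGCAAAAATATGTACATGCTC-3'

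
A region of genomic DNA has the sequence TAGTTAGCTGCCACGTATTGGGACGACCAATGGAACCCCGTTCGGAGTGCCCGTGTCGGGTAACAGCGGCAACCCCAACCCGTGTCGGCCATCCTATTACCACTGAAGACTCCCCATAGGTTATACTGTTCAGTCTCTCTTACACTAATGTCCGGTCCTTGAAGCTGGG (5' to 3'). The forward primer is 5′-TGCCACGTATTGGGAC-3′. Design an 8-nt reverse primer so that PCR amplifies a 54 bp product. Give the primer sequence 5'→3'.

5'-TACCCGAC-3'

The forward primer binds at positions 9–24, so a 54 bp product ends at position 9 + 54 − 1 = 62.
The reverse primer anneals to the top strand over positions 55–62, i.e. to GTCGGGTA.
Its sequence written 5'→3' is the reverse complement: TACCCGAC.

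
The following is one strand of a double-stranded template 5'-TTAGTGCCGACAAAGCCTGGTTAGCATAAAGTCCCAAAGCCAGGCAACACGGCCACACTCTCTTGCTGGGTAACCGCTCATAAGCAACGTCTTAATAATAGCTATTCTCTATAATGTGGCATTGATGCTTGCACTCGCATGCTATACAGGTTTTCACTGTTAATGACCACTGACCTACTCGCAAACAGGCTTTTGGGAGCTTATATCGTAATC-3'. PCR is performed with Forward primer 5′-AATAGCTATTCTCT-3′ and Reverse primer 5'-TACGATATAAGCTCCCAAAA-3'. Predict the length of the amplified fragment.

114 bp

Forward primer AATAGCTATTCTCT is found on the top strand at positions 97–110.
The reverse primer's reverse complement is TTTTGGGAGCTTATATCGTA, which matches the template at positions 191–210.
Amplicon spans positions 97–210: 114 bp.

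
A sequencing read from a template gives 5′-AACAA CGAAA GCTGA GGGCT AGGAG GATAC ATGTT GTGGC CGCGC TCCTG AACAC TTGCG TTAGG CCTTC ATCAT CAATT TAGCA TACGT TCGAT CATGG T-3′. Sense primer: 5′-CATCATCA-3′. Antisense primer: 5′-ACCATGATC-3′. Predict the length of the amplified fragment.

Forward primer CATCATCA is found on the top strand at positions 70–77.
Reverse complement of the reverse primer: GATCATGGT. This occurs on the top strand at positions 93–101.
Product length = (reverse-primer end) − (forward-primer start) + 1 = 101 − 70 + 1 = 32 bp.

32 bp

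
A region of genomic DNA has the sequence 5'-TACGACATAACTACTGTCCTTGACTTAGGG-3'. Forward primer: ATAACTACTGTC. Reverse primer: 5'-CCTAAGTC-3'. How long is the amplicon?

The forward primer matches the template at positions 7–18.
Reverse complement of the reverse primer: GACTTAGG. This occurs on the top strand at positions 22–29.
Amplicon spans positions 7–29: 23 bp.

23 bp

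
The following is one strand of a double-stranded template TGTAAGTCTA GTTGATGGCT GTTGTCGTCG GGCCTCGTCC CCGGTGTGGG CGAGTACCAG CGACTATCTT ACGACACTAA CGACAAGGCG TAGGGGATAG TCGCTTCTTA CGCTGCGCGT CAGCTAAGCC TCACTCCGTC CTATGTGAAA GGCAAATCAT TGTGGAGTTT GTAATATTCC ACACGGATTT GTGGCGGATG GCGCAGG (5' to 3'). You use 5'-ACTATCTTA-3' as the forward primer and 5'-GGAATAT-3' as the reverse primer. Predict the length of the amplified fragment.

118 bp

Scanning the template, ACTATCTTA occurs at positions 63–71; this primer anneals to the bottom strand there with its 3' end pointing downstream.
The reverse primer's reverse complement is ATATTCC, which matches the template at positions 174–180.
Product length = (reverse-primer end) − (forward-primer start) + 1 = 180 − 63 + 1 = 118 bp.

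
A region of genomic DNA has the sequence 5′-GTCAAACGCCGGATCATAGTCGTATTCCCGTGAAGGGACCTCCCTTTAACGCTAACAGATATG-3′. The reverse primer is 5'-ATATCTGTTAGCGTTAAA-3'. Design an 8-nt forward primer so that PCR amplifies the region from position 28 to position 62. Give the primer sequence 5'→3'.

5'-CCGTGAAG-3'

The reverse primer's reverse complement TTTAACGCTAACAGATAT matches the template at positions 45–62; the product starts at position 28.
The forward primer is identical to the top strand over positions 28–35: CCGTGAAG.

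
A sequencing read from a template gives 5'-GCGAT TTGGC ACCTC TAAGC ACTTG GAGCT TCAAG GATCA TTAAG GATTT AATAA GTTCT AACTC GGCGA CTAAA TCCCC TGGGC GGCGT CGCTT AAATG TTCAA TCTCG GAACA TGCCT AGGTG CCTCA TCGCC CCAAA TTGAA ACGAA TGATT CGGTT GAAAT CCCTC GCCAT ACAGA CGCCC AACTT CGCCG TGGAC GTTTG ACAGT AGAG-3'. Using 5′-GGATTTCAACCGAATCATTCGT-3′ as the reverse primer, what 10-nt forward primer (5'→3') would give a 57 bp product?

5'-GAACATGCCT-3'

The reverse primer's reverse complement ACGAATGATTCGGTTGAAATCC matches the template at positions 146–167, so the product ends at position 167.
A 57 bp product then starts at position 167 − 57 + 1 = 111.
The forward primer is identical to the top strand there: GAACATGCCT.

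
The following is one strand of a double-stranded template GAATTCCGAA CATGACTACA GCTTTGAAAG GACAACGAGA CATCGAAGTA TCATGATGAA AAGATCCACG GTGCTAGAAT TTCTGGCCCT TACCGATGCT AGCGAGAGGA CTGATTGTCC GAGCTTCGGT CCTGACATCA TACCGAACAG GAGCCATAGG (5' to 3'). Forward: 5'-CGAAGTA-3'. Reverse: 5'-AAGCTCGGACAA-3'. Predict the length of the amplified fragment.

Scanning the template, CGAAGTA occurs at positions 44–50; this primer anneals to the bottom strand there with its 3' end pointing downstream.
The reverse primer's reverse complement is TTGTCCGAGCTT, which matches the template at positions 115–126.
The product runs from position 44 to position 126, so its length is 126 − 44 + 1 = 83 bp.

83 bp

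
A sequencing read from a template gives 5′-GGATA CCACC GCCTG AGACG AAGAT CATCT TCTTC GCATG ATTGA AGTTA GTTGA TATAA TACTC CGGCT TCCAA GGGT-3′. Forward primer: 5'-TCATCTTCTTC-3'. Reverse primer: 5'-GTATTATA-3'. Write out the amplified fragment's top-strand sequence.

5'-TCATCTTCTTCGCATGATTGAAGTTAGTTGATATAATAC-3'

The forward primer matches the template at positions 25–35.
The reverse primer's reverse complement is TATAATAC, which matches the template at positions 56–63.
The product is the template from position 25 through 63 (39 bp).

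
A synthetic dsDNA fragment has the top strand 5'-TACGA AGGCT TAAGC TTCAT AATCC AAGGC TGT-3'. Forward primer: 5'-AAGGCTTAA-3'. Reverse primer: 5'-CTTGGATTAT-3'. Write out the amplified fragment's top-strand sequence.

5'-AAGGCTTAAGCTTCATAATCCAAG-3'

The forward primer matches the template at positions 5–13.
Reverse complement of the reverse primer: ATAATCCAAG. This occurs on the top strand at positions 19–28.
The product is the template from position 5 through 28 (24 bp).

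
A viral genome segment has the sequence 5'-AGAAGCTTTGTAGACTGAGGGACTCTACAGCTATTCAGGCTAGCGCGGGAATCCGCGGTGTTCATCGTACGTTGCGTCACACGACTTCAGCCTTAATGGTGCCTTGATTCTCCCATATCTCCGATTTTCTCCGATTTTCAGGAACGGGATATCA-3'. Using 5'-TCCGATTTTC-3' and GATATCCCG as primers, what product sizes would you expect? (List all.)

34 bp, 24 bp

The forward primer TCCGATTTTC matches the top strand at positions 120–129, 130–139.
The reverse primer's reverse complement is CGGGATATC, matching at positions 145–153.
Each forward site pairs with the reverse site to give a product ending at position 153: sizes 34, 24 bp.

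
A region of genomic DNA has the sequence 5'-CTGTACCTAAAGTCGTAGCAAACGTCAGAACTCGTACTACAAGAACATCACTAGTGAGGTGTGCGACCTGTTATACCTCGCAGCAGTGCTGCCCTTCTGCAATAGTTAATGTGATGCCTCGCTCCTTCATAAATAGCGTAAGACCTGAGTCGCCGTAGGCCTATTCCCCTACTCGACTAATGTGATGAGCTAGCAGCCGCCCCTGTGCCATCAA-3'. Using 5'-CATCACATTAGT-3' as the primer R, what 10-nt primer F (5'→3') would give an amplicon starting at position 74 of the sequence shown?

5'-TACCTCGCAG-3'

The reverse primer's reverse complement ACTAATGTGATG matches the template at positions 176–187; the product starts at position 74.
The forward primer is identical to the top strand over positions 74–83: TACCTCGCAG.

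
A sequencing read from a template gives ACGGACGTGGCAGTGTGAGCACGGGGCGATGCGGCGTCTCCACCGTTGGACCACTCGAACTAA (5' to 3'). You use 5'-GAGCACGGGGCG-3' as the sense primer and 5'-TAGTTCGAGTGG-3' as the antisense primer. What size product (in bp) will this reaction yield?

The forward primer matches the template at positions 17–28.
The reverse primer's reverse complement is CCACTCGAACTA, which matches the template at positions 51–62.
Amplicon spans positions 17–62: 46 bp.

46 bp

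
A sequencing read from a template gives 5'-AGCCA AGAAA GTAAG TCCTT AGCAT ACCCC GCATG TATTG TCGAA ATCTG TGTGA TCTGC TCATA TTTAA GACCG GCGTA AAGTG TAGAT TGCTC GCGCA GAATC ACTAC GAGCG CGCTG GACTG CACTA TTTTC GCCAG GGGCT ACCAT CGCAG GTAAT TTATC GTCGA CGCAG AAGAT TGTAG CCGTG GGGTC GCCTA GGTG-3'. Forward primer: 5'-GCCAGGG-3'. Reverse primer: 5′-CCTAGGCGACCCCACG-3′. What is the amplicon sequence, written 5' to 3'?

5'-GCCAGGGGCTACCATCGCAGGTAATTTATCGTCGACGCAGAAGATTGTAGCCGTGGGGTCGCCTAGG-3'

Scanning the template, GCCAGGG occurs at positions 136–142; this primer anneals to the bottom strand there with its 3' end pointing downstream.
Taking the reverse complement of CCTAGGCGACCCCACG gives CGTGGGGTCGCCTAGG, found at positions 187–202 on the template; the primer anneals here to the top strand with its 3' end pointing upstream.
The product is the template from position 136 through 202 (67 bp).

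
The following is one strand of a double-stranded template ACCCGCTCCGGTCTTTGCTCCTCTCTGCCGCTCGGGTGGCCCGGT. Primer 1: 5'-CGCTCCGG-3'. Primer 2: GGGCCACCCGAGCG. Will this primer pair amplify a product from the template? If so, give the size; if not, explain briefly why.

Primer 1 (CGCTCCGG) matches the top strand at positions 4–11; it acts as a forward primer.
Primer 2's reverse complement is CGCTCGGGTGGCCC, matching the top strand at positions 29–42; it acts as a reverse primer.
The 3' ends face each other across positions 4–42, giving a 39 bp product.

Yes — a 39 bp product.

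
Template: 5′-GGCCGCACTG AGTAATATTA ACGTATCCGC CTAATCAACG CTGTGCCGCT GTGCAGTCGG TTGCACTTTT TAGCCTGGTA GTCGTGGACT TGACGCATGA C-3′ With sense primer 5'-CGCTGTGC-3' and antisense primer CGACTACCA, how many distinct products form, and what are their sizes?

Two products: 46 bp, 38 bp

The forward primer CGCTGTGC matches the top strand at positions 39–46, 47–54.
The reverse primer's reverse complement is TGGTAGTCG, matching at positions 76–84.
Each forward site pairs with the reverse site to give a product ending at position 84: sizes 46, 38 bp.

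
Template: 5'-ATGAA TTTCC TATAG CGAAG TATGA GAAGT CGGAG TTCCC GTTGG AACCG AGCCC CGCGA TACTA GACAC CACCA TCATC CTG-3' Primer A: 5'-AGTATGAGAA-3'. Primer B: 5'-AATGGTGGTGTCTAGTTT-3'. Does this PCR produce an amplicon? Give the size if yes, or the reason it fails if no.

No product — primer B has no binding site in the template.

Primer B (AATGGTGGTGTCTAGTTT) does not match the top strand, and its reverse complement AAACTAGACACCACCATT does not match either.
With no annealing site for primer B, no amplification occurs.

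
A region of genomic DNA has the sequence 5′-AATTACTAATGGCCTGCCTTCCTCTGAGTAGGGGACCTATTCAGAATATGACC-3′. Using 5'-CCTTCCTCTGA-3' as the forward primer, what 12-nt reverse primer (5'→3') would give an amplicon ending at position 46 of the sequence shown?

5'-TTCTGAATAGGT-3'

The forward primer binds at positions 17–27; the product's 3' end on the top strand is position 46.
The reverse primer anneals to the top strand over positions 35–46, i.e. to ACCTATTCAGAA.
Its sequence written 5'→3' is the reverse complement: TTCTGAATAGGT.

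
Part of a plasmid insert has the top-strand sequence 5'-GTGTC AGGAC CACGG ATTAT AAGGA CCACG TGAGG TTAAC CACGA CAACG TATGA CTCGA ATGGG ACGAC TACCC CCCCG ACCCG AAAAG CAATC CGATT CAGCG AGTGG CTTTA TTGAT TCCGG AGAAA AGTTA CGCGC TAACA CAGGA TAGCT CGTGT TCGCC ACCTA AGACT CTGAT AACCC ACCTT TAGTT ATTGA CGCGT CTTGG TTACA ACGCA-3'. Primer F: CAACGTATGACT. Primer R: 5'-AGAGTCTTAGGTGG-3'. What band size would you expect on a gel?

132 bp

The forward primer matches the template at positions 46–57.
Reverse complement of the reverse primer: CCACCTAAGACTCT. This occurs on the top strand at positions 164–177.
Amplicon spans positions 46–177: 132 bp.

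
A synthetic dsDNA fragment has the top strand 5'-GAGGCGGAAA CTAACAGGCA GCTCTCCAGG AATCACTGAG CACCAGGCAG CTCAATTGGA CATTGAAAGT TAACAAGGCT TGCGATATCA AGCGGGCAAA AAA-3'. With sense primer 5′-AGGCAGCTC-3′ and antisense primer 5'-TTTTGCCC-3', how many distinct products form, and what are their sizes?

Two products: 86 bp, 57 bp

The forward primer AGGCAGCTC matches the top strand at positions 16–24, 45–53.
The reverse primer's reverse complement is GGGCAAAA, matching at positions 94–101.
Each forward site pairs with the reverse site to give a product ending at position 101: sizes 86, 57 bp.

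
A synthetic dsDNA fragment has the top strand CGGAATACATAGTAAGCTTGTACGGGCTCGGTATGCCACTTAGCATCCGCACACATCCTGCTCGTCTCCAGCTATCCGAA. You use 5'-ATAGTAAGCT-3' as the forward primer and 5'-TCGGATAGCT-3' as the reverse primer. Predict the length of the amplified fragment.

71 bp

Scanning the template, ATAGTAAGCT occurs at positions 9–18; this primer anneals to the bottom strand there with its 3' end pointing downstream.
Reverse complement of the reverse primer: AGCTATCCGA. This occurs on the top strand at positions 70–79.
The product runs from position 9 to position 79, so its length is 79 − 9 + 1 = 71 bp.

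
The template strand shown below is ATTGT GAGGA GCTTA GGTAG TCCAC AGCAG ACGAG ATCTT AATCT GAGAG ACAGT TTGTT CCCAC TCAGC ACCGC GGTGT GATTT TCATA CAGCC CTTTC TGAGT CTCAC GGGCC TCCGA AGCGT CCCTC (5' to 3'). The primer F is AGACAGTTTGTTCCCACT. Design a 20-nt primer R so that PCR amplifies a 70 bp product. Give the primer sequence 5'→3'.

The forward primer binds at positions 49–66, so a 70 bp product ends at position 49 + 70 − 1 = 118.
The reverse primer anneals to the top strand over positions 99–118, i.e. to TCTGAGTCTCACGGGCCTCC.
Its sequence written 5'→3' is the reverse complement: GGAGGCCCGTGAGACTCAGA.

5'-GGAGGCCCGTGAGACTCAGA-3'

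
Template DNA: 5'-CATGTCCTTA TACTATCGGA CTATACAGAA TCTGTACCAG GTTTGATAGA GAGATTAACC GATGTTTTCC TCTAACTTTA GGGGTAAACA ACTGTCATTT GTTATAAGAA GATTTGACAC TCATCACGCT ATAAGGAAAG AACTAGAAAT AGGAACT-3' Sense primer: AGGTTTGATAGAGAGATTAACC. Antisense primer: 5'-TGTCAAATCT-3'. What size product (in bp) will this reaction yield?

81 bp

Forward primer AGGTTTGATAGAGAGATTAACC is found on the top strand at positions 39–60.
Reverse complement of the reverse primer: AGATTTGACA. This occurs on the top strand at positions 110–119.
Amplicon spans positions 39–119: 81 bp.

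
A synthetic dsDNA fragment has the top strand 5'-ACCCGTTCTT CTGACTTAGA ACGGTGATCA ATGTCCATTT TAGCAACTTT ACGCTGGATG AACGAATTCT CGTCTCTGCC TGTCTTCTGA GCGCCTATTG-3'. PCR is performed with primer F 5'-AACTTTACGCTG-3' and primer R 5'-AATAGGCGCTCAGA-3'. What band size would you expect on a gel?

Forward primer AACTTTACGCTG is found on the top strand at positions 45–56.
The reverse primer's reverse complement is TCTGAGCGCCTATT, which matches the template at positions 86–99.
The product runs from position 45 to position 99, so its length is 99 − 45 + 1 = 55 bp.

55 bp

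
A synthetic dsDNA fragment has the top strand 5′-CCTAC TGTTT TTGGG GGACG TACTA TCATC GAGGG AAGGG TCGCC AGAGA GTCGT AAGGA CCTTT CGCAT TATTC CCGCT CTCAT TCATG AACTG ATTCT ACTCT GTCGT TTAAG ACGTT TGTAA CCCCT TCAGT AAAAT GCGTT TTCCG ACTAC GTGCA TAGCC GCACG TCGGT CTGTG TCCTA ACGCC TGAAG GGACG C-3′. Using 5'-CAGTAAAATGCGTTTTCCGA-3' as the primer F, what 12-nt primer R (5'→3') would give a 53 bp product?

5'-AGGACACAGACC-3'

The forward primer binds at positions 132–151, so a 53 bp product ends at position 132 + 53 − 1 = 184.
The reverse primer anneals to the top strand over positions 173–184, i.e. to GGTCTGTGTCCT.
Its sequence written 5'→3' is the reverse complement: AGGACACAGACC.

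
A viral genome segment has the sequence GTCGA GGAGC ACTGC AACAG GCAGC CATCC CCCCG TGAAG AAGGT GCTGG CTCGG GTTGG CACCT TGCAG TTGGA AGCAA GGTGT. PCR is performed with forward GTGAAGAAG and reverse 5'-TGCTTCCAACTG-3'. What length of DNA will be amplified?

Scanning the template, GTGAAGAAG occurs at positions 35–43; this primer anneals to the bottom strand there with its 3' end pointing downstream.
Reverse complement of the reverse primer: CAGTTGGAAGCA. This occurs on the top strand at positions 68–79.
The product runs from position 35 to position 79, so its length is 79 − 35 + 1 = 45 bp.

45 bp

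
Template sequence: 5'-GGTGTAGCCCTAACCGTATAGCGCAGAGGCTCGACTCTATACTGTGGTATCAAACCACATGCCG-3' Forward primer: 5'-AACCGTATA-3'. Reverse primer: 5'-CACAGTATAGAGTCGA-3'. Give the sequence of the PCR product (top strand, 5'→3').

Scanning the template, AACCGTATA occurs at positions 12–20; this primer anneals to the bottom strand there with its 3' end pointing downstream.
Taking the reverse complement of CACAGTATAGAGTCGA gives TCGACTCTATACTGTG, found at positions 31–46 on the template; the primer anneals here to the top strand with its 3' end pointing upstream.
The product is the template from position 12 through 46 (35 bp).

5'-AACCGTATAGCGCAGAGGCTCGACTCTATACTGTG-3'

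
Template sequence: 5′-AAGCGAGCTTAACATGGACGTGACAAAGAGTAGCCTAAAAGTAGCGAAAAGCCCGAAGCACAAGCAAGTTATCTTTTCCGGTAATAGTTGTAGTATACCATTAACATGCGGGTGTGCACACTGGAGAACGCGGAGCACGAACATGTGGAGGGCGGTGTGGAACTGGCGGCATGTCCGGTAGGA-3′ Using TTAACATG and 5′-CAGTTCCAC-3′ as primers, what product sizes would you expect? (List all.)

157 bp, 65 bp

The forward primer TTAACATG matches the top strand at positions 9–16, 101–108.
The reverse primer's reverse complement is GTGGAACTG, matching at positions 157–165.
Each forward site pairs with the reverse site to give a product ending at position 165: sizes 157, 65 bp.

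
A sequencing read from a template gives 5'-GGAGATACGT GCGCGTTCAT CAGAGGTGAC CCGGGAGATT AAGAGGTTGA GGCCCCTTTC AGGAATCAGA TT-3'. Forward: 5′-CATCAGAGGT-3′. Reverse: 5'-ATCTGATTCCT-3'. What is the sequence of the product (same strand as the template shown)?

The forward primer matches the template at positions 18–27.
Reverse complement of the reverse primer: AGGAATCAGAT. This occurs on the top strand at positions 61–71.
The product is the template from position 18 through 71 (54 bp).

5'-CATCAGAGGTGACCCGGGAGATTAAGAGGTTGAGGCCCCTTTCAGGAATCAGAT-3'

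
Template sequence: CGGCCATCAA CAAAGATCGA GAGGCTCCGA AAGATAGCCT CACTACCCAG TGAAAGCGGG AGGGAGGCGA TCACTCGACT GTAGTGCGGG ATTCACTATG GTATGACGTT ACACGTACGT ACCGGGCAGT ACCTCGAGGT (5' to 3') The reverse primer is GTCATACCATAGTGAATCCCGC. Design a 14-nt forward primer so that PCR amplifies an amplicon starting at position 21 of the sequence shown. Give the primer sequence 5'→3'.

5'-GAGGCTCCGAAAGA-3'

The reverse primer's reverse complement GCGGGATTCACTATGGTATGAC matches the template at positions 86–107; the product starts at position 21.
The forward primer is identical to the top strand over positions 21–34: GAGGCTCCGAAAGA.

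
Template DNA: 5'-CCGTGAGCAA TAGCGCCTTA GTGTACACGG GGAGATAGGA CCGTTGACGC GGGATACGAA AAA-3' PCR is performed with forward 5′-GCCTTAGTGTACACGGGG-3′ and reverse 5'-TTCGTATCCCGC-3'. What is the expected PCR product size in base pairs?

The forward primer matches the template at positions 15–32.
Taking the reverse complement of TTCGTATCCCGC gives GCGGGATACGAA, found at positions 49–60 on the template; the primer anneals here to the top strand with its 3' end pointing upstream.
Amplicon spans positions 15–60: 46 bp.

46 bp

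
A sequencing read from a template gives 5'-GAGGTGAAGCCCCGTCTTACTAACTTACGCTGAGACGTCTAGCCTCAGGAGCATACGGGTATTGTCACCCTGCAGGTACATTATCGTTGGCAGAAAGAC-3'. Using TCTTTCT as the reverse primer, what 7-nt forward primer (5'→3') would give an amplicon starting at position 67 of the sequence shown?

The reverse primer's reverse complement AGAAAGA matches the template at positions 92–98; the product starts at position 67.
The forward primer is identical to the top strand over positions 67–73: ACCCTGC.

5'-ACCCTGC-3'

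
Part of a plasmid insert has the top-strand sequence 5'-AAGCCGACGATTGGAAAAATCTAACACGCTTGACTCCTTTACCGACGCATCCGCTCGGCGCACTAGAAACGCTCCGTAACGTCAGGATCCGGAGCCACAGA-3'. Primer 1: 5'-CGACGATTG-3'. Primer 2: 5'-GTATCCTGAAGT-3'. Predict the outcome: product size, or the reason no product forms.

No product — primer 2 has no binding site in the template.

Primer 2 (GTATCCTGAAGT) does not match the top strand, and its reverse complement ACTTCAGGATAC does not match either.
With no annealing site for primer 2, no amplification occurs.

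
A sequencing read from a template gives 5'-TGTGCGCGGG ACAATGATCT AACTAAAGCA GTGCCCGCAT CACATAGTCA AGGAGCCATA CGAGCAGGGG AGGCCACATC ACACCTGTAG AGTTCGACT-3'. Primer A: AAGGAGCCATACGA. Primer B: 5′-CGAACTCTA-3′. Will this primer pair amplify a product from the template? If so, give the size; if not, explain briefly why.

Primer A (AAGGAGCCATACGA) matches the top strand at positions 50–63; it acts as a forward primer.
Primer B's reverse complement is TAGAGTTCG, matching the top strand at positions 88–96; it acts as a reverse primer.
The 3' ends face each other across positions 50–96, giving a 47 bp product.

Yes — a 47 bp product.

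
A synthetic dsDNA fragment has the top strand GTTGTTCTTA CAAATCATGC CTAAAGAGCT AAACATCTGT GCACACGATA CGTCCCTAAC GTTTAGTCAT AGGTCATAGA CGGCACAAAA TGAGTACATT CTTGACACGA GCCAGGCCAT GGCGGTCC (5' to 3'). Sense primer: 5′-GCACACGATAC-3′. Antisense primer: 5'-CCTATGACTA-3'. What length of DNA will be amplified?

33 bp

The forward primer matches the template at positions 41–51.
Reverse complement of the reverse primer: TAGTCATAGG. This occurs on the top strand at positions 64–73.
Amplicon spans positions 41–73: 33 bp.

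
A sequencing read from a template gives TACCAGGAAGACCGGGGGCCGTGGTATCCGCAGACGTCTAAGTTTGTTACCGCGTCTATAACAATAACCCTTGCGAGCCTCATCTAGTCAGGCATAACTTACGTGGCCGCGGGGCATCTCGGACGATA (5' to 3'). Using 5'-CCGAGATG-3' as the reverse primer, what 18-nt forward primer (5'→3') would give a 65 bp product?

5'-ATAACAATAACCCTTGCG-3'

The reverse primer's reverse complement CATCTCGG matches the template at positions 115–122, so the product ends at position 122.
A 65 bp product then starts at position 122 − 65 + 1 = 58.
The forward primer is identical to the top strand there: ATAACAATAACCCTTGCG.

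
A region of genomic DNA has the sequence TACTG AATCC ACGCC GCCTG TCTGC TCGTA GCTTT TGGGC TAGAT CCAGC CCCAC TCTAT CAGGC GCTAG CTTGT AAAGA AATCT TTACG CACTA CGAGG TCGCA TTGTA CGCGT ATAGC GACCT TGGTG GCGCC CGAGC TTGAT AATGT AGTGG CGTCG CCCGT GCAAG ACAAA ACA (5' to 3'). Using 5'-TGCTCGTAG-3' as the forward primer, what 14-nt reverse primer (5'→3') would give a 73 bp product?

5'-TAGTGCGTAAAGAT-3'

The forward primer binds at positions 23–31, so a 73 bp product ends at position 23 + 73 − 1 = 95.
The reverse primer anneals to the top strand over positions 82–95, i.e. to ATCTTTACGCACTA.
Its sequence written 5'→3' is the reverse complement: TAGTGCGTAAAGAT.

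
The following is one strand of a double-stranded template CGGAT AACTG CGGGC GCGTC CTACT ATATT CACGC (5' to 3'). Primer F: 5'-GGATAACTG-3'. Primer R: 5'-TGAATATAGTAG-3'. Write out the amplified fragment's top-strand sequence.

Scanning the template, GGATAACTG occurs at positions 2–10; this primer anneals to the bottom strand there with its 3' end pointing downstream.
Reverse complement of the reverse primer: CTACTATATTCA. This occurs on the top strand at positions 21–32.
The product is the template from position 2 through 32 (31 bp).

5'-GGATAACTGCGGGCGCGTCCTACTATATTCA-3'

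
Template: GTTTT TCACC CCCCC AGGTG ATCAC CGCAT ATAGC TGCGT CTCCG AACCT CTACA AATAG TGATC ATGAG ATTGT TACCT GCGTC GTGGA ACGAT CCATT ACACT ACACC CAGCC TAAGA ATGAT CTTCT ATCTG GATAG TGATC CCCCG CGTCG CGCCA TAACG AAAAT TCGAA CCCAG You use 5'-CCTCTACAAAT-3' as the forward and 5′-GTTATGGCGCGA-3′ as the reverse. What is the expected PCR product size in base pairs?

Scanning the template, CCTCTACAAAT occurs at positions 48–58; this primer anneals to the bottom strand there with its 3' end pointing downstream.
Taking the reverse complement of GTTATGGCGCGA gives TCGCGCCATAAC, found at positions 153–164 on the template; the primer anneals here to the top strand with its 3' end pointing upstream.
Product length = (reverse-primer end) − (forward-primer start) + 1 = 164 − 48 + 1 = 117 bp.

117 bp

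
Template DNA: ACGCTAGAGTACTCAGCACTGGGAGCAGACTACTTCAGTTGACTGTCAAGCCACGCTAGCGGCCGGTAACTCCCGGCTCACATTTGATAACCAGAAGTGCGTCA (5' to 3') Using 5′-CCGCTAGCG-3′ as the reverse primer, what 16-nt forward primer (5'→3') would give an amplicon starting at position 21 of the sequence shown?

The reverse primer's reverse complement CGCTAGCGG matches the template at positions 54–62; the product starts at position 21.
The forward primer is identical to the top strand over positions 21–36: GGGAGCAGACTACTTC.

5'-GGGAGCAGACTACTTC-3'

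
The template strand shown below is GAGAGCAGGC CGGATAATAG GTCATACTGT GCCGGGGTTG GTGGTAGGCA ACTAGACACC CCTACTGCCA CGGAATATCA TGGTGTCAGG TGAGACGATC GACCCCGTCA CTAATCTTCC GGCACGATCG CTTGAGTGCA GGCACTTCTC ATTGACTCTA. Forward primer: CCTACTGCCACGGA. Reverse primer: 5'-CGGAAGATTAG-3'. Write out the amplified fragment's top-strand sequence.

Forward primer CCTACTGCCACGGA is found on the top strand at positions 61–74.
Taking the reverse complement of CGGAAGATTAG gives CTAATCTTCCG, found at positions 111–121 on the template; the primer anneals here to the top strand with its 3' end pointing upstream.
The product is the template from position 61 through 121 (61 bp).

5'-CCTACTGCCACGGAATATCATGGTGTCAGGTGAGACGATCGACCCCGTCACTAATCTTCCG-3'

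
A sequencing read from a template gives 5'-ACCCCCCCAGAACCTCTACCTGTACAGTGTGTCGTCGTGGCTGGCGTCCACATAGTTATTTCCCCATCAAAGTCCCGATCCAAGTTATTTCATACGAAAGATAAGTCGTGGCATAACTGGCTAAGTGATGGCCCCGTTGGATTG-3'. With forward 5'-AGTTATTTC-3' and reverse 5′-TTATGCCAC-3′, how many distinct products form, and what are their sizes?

Two products: 63 bp, 34 bp

The forward primer AGTTATTTC matches the top strand at positions 54–62, 83–91.
The reverse primer's reverse complement is GTGGCATAA, matching at positions 108–116.
Each forward site pairs with the reverse site to give a product ending at position 116: sizes 63, 34 bp.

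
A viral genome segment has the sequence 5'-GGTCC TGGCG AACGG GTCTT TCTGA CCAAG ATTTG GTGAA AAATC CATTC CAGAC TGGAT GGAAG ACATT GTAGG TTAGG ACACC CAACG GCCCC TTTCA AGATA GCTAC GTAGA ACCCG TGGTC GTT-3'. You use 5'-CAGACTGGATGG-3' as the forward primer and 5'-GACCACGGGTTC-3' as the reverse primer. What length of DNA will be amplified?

75 bp

The forward primer matches the template at positions 51–62.
Reverse complement of the reverse primer: GAACCCGTGGTC. This occurs on the top strand at positions 114–125.
Amplicon spans positions 51–125: 75 bp.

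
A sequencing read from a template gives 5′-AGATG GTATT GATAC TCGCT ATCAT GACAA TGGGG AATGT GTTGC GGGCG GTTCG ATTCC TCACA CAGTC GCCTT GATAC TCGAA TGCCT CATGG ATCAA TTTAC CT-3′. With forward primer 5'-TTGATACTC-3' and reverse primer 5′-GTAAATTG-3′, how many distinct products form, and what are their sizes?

Two products: 97 bp, 32 bp

The forward primer TTGATACTC matches the top strand at positions 9–17, 74–82.
The reverse primer's reverse complement is CAATTTAC, matching at positions 98–105.
Each forward site pairs with the reverse site to give a product ending at position 105: sizes 97, 32 bp.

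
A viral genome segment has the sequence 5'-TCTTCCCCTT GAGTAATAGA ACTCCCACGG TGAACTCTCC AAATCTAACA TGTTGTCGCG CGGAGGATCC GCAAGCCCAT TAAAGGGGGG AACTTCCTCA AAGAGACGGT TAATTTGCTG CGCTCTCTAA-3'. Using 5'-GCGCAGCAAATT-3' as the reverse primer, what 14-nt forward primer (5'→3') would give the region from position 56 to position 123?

The reverse primer's reverse complement AATTTGCTGCGC matches the template at positions 112–123; the product starts at position 56.
The forward primer is identical to the top strand over positions 56–69: TCGCGCGGAGGATC.

5'-TCGCGCGGAGGATC-3'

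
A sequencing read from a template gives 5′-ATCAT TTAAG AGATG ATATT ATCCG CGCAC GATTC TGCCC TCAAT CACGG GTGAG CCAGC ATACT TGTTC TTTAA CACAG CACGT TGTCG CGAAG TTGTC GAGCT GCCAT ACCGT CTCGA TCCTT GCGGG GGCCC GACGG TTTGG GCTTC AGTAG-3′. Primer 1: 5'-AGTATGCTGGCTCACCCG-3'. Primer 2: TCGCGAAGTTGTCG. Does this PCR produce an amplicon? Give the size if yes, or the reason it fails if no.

No product — the primers' 3' ends point away from each other.

Primer 1 (AGTATGCTGGCTCACCCG) has reverse complement CGGGTGAGCCAGCATACT, which matches the top strand at positions 48–65; primer 1 anneals to the top strand there with its 3' end pointing upstream toward position 48.
Primer 2 (TCGCGAAGTTGTCG) matches the top strand directly at positions 88–101; it anneals to the bottom strand with its 3' end pointing downstream toward position 101.
The 3' ends diverge (primer 1 extends toward position 1, primer 2 toward position 155), so the primers never converge on a shared product.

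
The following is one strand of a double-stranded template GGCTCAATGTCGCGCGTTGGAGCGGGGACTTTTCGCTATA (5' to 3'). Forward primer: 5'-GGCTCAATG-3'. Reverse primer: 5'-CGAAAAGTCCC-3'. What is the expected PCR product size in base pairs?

35 bp

The forward primer matches the template at positions 1–9.
The reverse primer's reverse complement is GGGACTTTTCG, which matches the template at positions 25–35.
Product length = (reverse-primer end) − (forward-primer start) + 1 = 35 − 1 + 1 = 35 bp.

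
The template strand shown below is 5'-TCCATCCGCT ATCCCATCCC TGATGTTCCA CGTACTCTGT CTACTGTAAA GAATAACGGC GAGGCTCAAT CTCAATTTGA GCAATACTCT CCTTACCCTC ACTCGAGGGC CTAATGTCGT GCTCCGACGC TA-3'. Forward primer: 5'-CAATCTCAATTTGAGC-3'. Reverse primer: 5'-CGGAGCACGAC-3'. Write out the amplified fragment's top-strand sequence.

Scanning the template, CAATCTCAATTTGAGC occurs at positions 67–82; this primer anneals to the bottom strand there with its 3' end pointing downstream.
Reverse complement of the reverse primer: GTCGTGCTCCG. This occurs on the top strand at positions 116–126.
The product is the template from position 67 through 126 (60 bp).

5'-CAATCTCAATTTGAGCAATACTCTCCTTACCCTCACTCGAGGGCCTAATGTCGTGCTCCG-3'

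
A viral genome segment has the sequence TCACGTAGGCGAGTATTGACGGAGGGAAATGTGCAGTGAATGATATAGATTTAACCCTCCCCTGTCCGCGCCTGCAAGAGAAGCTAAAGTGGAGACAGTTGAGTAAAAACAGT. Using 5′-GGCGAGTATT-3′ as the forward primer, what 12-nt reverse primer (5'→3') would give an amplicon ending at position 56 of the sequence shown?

The forward primer binds at positions 8–17; the product's 3' end on the top strand is position 56.
The reverse primer anneals to the top strand over positions 45–56, i.e. to ATAGATTTAACC.
Its sequence written 5'→3' is the reverse complement: GGTTAAATCTAT.

5'-GGTTAAATCTAT-3'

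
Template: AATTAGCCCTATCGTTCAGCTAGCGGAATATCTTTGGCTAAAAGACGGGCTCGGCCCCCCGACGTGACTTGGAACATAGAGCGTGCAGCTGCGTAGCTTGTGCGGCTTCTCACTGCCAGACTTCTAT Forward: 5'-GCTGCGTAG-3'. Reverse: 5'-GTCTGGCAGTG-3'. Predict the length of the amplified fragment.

Forward primer GCTGCGTAG is found on the top strand at positions 88–96.
Taking the reverse complement of GTCTGGCAGTG gives CACTGCCAGAC, found at positions 111–121 on the template; the primer anneals here to the top strand with its 3' end pointing upstream.
The product runs from position 88 to position 121, so its length is 121 − 88 + 1 = 34 bp.

34 bp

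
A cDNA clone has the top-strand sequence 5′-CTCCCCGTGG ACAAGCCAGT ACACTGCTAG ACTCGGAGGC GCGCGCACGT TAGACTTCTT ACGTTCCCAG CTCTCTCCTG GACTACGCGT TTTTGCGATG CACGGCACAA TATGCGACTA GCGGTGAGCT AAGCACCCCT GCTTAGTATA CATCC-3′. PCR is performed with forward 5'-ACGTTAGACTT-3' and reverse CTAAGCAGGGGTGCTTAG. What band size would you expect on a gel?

100 bp

The forward primer matches the template at positions 47–57.
The reverse primer's reverse complement is CTAAGCACCCCTGCTTAG, which matches the template at positions 129–146.
The product runs from position 47 to position 146, so its length is 146 − 47 + 1 = 100 bp.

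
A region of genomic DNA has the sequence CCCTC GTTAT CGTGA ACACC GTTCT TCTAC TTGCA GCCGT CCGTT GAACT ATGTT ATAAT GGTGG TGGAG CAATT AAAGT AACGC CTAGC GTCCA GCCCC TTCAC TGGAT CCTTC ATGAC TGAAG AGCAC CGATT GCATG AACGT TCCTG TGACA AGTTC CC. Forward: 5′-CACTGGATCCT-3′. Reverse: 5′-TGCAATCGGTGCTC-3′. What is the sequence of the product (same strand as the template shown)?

Scanning the template, CACTGGATCCT occurs at positions 103–113; this primer anneals to the bottom strand there with its 3' end pointing downstream.
Reverse complement of the reverse primer: GAGCACCGATTGCA. This occurs on the top strand at positions 125–138.
The product is the template from position 103 through 138 (36 bp).

5'-CACTGGATCCTTCATGACTGAAGAGCACCGATTGCA-3'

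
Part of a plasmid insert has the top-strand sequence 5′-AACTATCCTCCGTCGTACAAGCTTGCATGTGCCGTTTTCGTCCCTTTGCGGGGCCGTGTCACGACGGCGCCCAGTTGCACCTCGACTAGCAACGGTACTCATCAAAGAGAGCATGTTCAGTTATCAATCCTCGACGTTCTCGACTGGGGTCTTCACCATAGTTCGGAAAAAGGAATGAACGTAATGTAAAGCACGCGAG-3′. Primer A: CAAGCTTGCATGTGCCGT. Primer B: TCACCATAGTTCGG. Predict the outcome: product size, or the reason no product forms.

No product — both primers anneal to the same strand and extend in the same direction.

Primer A (CAAGCTTGCATGTGCCGT) matches the top strand at positions 18–35 (3' end points downstream).
Primer B (TCACCATAGTTCGG) also matches the top strand directly, at positions 153–166 — its reverse complement CCGAACTATGGTGA is not present.
Both primers anneal to the bottom strand with 3' ends pointing the same way, so neither can prime synthesis back toward the other.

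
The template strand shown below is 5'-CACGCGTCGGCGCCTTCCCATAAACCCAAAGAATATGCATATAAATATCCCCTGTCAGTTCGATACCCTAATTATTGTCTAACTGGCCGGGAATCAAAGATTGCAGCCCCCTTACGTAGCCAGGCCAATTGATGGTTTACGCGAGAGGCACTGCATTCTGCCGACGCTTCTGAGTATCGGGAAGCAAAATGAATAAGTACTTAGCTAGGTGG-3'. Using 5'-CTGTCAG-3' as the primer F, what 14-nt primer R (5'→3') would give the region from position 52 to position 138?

The product's 3' end on the top strand is position 138.
The reverse primer anneals to the top strand over positions 125–138, i.e. to CCAATTGATGGTTT.
Its sequence written 5'→3' is the reverse complement: AAACCATCAATTGG.

5'-AAACCATCAATTGG-3'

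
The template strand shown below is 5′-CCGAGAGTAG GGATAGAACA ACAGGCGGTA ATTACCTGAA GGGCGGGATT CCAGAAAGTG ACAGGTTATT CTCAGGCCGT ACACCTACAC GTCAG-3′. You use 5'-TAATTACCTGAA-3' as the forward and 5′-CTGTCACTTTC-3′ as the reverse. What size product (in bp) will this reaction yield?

36 bp

Scanning the template, TAATTACCTGAA occurs at positions 29–40; this primer anneals to the bottom strand there with its 3' end pointing downstream.
Taking the reverse complement of CTGTCACTTTC gives GAAAGTGACAG, found at positions 54–64 on the template; the primer anneals here to the top strand with its 3' end pointing upstream.
The product runs from position 29 to position 64, so its length is 64 − 29 + 1 = 36 bp.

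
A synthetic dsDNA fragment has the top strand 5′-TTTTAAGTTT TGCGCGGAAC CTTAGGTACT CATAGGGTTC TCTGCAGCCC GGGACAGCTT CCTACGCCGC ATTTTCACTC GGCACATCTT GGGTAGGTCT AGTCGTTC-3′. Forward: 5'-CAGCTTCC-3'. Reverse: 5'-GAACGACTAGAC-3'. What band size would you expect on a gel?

Forward primer CAGCTTCC is found on the top strand at positions 55–62.
Reverse complement of the reverse primer: GTCTAGTCGTTC. This occurs on the top strand at positions 97–108.
Amplicon spans positions 55–108: 54 bp.

54 bp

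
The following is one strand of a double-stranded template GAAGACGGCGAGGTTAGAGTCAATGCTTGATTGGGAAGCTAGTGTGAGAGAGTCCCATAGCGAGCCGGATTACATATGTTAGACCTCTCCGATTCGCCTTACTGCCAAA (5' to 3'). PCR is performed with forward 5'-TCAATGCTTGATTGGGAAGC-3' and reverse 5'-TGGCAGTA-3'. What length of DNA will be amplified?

88 bp

Forward primer TCAATGCTTGATTGGGAAGC is found on the top strand at positions 20–39.
Reverse complement of the reverse primer: TACTGCCA. This occurs on the top strand at positions 100–107.
The product runs from position 20 to position 107, so its length is 107 − 20 + 1 = 88 bp.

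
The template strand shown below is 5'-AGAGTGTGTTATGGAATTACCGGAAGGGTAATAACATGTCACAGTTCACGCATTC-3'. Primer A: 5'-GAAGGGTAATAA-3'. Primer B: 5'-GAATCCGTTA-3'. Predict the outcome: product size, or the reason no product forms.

Primer B (GAATCCGTTA) does not match the top strand, and its reverse complement TAACGGATTC does not match either.
With no annealing site for primer B, no amplification occurs.

No product — primer B has no binding site in the template.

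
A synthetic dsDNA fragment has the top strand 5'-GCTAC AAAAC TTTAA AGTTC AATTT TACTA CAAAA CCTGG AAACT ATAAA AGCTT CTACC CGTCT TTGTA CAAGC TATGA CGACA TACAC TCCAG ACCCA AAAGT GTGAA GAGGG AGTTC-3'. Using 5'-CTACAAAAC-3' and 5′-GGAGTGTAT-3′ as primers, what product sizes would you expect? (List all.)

The forward primer CTACAAAAC matches the top strand at positions 2–10, 28–36.
The reverse primer's reverse complement is ATACACTCC, matching at positions 85–93.
Each forward site pairs with the reverse site to give a product ending at position 93: sizes 92, 66 bp.

92 bp, 66 bp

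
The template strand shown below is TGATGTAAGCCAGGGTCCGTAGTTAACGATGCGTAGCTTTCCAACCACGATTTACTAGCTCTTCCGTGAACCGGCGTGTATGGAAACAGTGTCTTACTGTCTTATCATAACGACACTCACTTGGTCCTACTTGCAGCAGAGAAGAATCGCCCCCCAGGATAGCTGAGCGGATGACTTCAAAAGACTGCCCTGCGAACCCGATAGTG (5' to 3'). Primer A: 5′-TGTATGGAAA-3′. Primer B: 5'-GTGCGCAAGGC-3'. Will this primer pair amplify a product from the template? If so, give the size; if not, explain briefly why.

Primer B (GTGCGCAAGGC) does not match the top strand, and its reverse complement GCCTTGCGCAC does not match either.
With no annealing site for primer B, no amplification occurs.

No product — primer B has no binding site in the template.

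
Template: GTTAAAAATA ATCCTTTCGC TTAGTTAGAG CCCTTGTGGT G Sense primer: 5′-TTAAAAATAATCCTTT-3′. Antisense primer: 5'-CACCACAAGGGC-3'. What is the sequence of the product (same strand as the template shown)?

Forward primer TTAAAAATAATCCTTT is found on the top strand at positions 2–17.
The reverse primer's reverse complement is GCCCTTGTGGTG, which matches the template at positions 30–41.
The product is the template from position 2 through 41 (40 bp).

5'-TTAAAAATAATCCTTTCGCTTAGTTAGAGCCCTTGTGGTG-3'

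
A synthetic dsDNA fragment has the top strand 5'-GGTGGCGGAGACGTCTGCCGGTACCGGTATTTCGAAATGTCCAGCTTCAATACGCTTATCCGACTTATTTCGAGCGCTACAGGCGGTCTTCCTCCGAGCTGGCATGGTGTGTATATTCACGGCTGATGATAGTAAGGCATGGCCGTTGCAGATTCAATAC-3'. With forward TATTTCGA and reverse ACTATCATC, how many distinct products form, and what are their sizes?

The forward primer TATTTCGA matches the top strand at positions 28–35, 66–73.
The reverse primer's reverse complement is GATGATAGT, matching at positions 125–133.
Each forward site pairs with the reverse site to give a product ending at position 133: sizes 106, 68 bp.

Two products: 106 bp, 68 bp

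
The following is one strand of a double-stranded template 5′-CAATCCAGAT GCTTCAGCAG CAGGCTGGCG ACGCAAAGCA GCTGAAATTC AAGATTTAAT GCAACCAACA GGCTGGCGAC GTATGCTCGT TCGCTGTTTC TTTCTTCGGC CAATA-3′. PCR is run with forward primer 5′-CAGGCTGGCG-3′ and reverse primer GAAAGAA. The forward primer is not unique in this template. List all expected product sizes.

The forward primer CAGGCTGGCG matches the top strand at positions 21–30, 69–78.
The reverse primer's reverse complement is TTCTTTC, matching at positions 98–104.
Each forward site pairs with the reverse site to give a product ending at position 104: sizes 84, 36 bp.

84 bp, 36 bp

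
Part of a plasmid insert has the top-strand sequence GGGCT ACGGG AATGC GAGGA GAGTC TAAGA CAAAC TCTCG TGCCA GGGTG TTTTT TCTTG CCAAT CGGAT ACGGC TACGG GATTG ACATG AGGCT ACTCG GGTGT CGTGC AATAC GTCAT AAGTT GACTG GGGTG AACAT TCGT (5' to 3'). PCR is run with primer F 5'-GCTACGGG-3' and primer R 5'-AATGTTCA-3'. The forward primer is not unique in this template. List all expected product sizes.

The forward primer GCTACGGG matches the top strand at positions 3–10, 74–81.
The reverse primer's reverse complement is TGAACATT, matching at positions 134–141.
Each forward site pairs with the reverse site to give a product ending at position 141: sizes 139, 68 bp.

139 bp, 68 bp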